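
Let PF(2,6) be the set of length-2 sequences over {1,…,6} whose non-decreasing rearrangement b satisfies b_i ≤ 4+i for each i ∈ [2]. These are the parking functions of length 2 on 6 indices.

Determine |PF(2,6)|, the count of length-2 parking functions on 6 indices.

35

Count = (6−2+1)·(6+1)^(2−1) = 5 · 7 = 35 (Konheim–Weiss)
Example (1,2) → sorted (1,2): b_i ≤ 4+i ∀i, a PF.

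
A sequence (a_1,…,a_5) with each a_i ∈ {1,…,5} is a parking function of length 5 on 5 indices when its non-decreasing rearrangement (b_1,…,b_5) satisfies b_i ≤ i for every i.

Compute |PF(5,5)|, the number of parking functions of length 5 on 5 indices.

1296

|PF(5,5)| = 1·6^4 = 1 · 1296 = 1296 [KW]
E.g. (1,1,2,4,1) → sorted (1,1,1,2,4): b_i ≤ i ∀i, a PF.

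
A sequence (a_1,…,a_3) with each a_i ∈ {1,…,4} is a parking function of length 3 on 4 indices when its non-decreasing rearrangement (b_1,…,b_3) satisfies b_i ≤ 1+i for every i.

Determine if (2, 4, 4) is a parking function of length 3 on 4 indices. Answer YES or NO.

Rearranged: b = (2, 4, 4).
  b_1=2 ≤ 2
  b_2=4 > 3
  fails at i=2 ⇒ NO

NO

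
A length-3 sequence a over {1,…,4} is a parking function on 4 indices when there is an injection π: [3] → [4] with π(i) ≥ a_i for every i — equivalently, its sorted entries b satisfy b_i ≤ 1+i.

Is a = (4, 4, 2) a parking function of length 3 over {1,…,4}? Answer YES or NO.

NO

Rearranged: b = (2, 4, 4).
  b_1=2 ≤ 2
  b_2=4 > 3
  fails at i=2 ⇒ NO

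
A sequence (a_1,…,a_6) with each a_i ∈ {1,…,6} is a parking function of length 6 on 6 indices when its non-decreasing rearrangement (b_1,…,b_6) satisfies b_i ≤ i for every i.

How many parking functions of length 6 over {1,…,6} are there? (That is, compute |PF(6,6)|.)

16807

|PF(6,6)| = (7−6)·7^(6−1) = 1×16807 = 16807 (Konheim–Weiss)
E.g. (3,6,2,4,3,1) → sorted (1,2,3,3,4,6): b_i ≤ i ∀i, a PF.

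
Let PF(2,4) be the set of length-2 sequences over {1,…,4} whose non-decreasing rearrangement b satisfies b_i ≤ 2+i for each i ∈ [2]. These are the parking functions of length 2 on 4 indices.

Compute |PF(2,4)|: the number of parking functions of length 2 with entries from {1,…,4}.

15

#PF = (4−2+1)·(4+1)^(2−1) = 3 · 5 = 15 (Pollak)
Check (1,4) → sorted (1,4): b_i ≤ 2+i ∀i, a PF.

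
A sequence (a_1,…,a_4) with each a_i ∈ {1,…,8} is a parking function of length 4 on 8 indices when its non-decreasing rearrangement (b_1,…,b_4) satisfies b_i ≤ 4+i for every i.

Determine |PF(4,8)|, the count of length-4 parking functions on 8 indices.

#PF = (8−4+1)·(8+1)^(4−1) = 5 · 729 = 3645 [KW]
One tuple (7,2,2,3) → sorted (2,2,3,7): b_i ≤ 4+i ∀i, a PF.

3645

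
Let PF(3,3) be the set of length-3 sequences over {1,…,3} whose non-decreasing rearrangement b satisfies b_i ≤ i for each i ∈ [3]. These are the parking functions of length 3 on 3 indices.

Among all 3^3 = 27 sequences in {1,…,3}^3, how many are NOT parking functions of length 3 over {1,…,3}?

#PF = (3−3+1)·(3+1)^(3−1) = 1·16 = 16 (Pollak)
Example (1,3,3) → sorted (1,3,3): b_2=3>2, not a PF.
So 27 − 16 = 11 fail.

11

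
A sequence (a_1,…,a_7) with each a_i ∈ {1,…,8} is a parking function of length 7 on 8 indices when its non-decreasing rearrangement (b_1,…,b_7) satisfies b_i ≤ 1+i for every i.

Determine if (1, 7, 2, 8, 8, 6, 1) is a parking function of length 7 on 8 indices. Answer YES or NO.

Order a: b = (1, 1, 2, 6, 7, 8, 8).
  b_1=1 ≤ 2
  b_2=1 ≤ 3
  b_3=2 ≤ 4
  b_4=6 > 5
  fails at i=4 ⇒ NO

NO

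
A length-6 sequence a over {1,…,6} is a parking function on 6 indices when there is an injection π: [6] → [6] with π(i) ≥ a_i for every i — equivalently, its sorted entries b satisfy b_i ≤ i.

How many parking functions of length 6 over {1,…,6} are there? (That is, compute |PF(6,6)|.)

Count = (7−6)·7^(6−1) = 1 · 16807 = 16807 [KW]
One tuple (2,1,1,1,3,4) → sorted (1,1,1,2,3,4): b_i ≤ i ∀i, a PF.

16807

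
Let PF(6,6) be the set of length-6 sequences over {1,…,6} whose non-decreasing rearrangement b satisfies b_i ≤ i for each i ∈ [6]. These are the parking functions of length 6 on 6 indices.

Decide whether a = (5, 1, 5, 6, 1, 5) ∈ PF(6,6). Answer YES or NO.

NO

Order a: b = (1, 1, 5, 5, 5, 6).
  b_1=1 ≤ 1
  b_2=1 ≤ 2
  b_3=5 > 3
  fails at i=3 ⇒ NO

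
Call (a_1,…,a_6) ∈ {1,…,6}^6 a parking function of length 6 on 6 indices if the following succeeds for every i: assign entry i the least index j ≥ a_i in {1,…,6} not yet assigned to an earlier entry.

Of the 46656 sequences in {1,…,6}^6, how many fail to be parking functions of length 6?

|PF(6,6)| = (6−6+1)·(6+1)^(6−1) = 1×16807 = 16807
One tuple (5,4,6,5,3,6) → sorted (3,4,5,5,6,6): b_1=3>1, not a PF.
6^6 − 16807 = 46656 − 16807 = 29849

29849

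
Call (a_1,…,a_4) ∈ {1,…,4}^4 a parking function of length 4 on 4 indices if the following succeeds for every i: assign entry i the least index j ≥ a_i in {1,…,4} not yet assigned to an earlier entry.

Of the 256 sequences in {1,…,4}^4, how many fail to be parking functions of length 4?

Count = (4+1−4)·(4+1)^{4−1} = 1·125 = 125
Check (4,4,1,1) → sorted (1,1,4,4): b_3=4>3, not a PF.
So 256 − 125 = 131 fail.

131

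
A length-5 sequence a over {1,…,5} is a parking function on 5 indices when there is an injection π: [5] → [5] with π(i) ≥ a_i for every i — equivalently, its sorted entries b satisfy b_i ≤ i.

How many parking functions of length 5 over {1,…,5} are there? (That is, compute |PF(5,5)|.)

1296

|PF(5,5)| = (5−5+1)·(5+1)^(5−1) = 1·1296 = 1296 (Konheim–Weiss)
One tuple (1,3,4,5,1) → sorted (1,1,3,4,5): b_i ≤ i ∀i, a PF.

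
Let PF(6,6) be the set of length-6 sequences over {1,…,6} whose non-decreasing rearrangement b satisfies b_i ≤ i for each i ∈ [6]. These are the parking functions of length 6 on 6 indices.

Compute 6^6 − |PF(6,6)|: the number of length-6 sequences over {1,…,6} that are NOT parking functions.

|PF| = (7−6)·7^(6−1) = 1 · 16807 = 16807 [KW]
E.g. (6,4,6,5,5,5) → sorted (4,5,5,5,6,6): b_1=4>1, not a PF.
Total 46656; non-PF = 46656−16807 = 29849

29849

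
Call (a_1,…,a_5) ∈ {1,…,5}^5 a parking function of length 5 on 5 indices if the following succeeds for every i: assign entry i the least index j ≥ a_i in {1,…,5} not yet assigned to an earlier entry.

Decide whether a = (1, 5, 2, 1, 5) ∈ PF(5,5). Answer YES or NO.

Sorted: b = (1, 1, 2, 5, 5).
  b_1=1 ≤ 1
  b_2=1 ≤ 2
  b_3=2 ≤ 3
  b_4=5 > 4
  fails at i=4 ⇒ NO

NO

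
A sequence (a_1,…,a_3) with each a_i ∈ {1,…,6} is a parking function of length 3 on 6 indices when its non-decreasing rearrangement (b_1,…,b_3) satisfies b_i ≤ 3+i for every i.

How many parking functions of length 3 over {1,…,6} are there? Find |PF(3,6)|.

|PF(3,6)| = (6+1−3)·(6+1)^{3−1} = 4 · 49 = 196 (Pollak)
E.g. (3,5,6) → sorted (3,5,6): b_i ≤ 3+i ∀i, a PF.

196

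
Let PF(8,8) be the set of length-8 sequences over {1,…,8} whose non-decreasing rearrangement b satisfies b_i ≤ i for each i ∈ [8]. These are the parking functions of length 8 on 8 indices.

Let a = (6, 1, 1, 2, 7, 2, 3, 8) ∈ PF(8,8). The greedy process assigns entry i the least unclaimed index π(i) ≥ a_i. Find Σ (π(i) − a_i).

Σπ = 36 ({1..8} each once); Σa = 6+1+1+2+7+2+3+8 = 30; disp = 36−30 = 6.

6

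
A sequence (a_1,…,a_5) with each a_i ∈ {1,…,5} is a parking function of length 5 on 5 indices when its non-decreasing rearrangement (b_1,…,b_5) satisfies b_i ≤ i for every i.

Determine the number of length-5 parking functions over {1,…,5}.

1296

#PF = (5+1−5)·(5+1)^{5−1} = 1 · 1296 = 1296 [KW]
Check (2,5,1,1,3) → sorted (1,1,2,3,5): b_i ≤ i ∀i, a PF.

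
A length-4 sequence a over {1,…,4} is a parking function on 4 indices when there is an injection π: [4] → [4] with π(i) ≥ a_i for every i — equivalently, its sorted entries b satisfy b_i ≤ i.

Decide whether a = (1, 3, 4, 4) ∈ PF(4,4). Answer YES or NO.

Order a: b = (1, 3, 4, 4).
  b_1=1 ≤ 1
  b_2=3 > 2
  fails at i=2 ⇒ NO

NO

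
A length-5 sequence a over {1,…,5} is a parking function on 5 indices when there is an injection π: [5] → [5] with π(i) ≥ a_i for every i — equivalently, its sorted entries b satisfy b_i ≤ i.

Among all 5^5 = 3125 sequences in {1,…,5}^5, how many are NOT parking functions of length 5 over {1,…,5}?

1829

|PF| = 1·6^4 = 1 · 1296 = 1296
Example (3,5,4,5,1) → sorted (1,3,4,5,5): b_2=3>2, not a PF.
Total 3125; non-PF = 3125−1296 = 1829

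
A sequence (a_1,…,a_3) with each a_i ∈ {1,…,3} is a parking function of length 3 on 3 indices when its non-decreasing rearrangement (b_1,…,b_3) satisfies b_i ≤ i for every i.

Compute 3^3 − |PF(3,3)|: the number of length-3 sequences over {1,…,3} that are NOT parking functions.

11

Count = (3+1−3)·(3+1)^{3−1} = 1·16 = 16 (Pollak)
One tuple (3,1,3) → sorted (1,3,3): b_2=3>2, not a PF.
So 27 − 16 = 11 fail.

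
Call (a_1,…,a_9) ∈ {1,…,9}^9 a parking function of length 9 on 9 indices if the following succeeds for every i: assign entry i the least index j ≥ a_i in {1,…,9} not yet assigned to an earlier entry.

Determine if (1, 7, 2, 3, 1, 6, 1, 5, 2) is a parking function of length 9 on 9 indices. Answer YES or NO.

Rearranged: b = (1, 1, 1, 2, 2, 3, 5, 6, 7).
  b_1=1 ≤ 1
  b_2=1 ≤ 2
  b_3=1 ≤ 3
  b_4=2 ≤ 4
  b_5=2 ≤ 5
  b_6=3 ≤ 6
  b_7=5 ≤ 7
  b_8=6 ≤ 8
  b_9=7 ≤ 9
All bounds hold ⇒ YES

YES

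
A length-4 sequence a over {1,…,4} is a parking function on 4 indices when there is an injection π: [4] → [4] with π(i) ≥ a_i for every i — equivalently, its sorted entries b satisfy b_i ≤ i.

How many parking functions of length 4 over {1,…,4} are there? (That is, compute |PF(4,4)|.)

Count = (5−4)·5^(4−1) = 1·125 = 125 [KW]
Check (1,4,2,1) → sorted (1,1,2,4): b_i ≤ i ∀i, a PF.

125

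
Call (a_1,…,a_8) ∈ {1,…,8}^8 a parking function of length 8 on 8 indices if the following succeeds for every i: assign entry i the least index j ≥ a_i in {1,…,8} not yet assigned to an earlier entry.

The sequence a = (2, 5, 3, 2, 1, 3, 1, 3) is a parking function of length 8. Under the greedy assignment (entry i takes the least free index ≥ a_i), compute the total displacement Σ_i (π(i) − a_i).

Σπ = 8·9/2 = 36 (π permutes [8]); Σa = 2+5+3+2+1+3+1+3 = 20; disp = 36−20 = 16.

16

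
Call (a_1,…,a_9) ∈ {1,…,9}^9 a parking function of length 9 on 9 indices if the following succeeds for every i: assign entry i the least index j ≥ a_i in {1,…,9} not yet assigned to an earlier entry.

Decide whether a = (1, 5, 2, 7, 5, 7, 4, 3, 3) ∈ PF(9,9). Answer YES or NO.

YES

Order a: b = (1, 2, 3, 3, 4, 5, 5, 7, 7).
  b_1=1 ≤ 1
  b_2=2 ≤ 2
  b_3=3 ≤ 3
  b_4=3 ≤ 4
  b_5=4 ≤ 5
  b_6=5 ≤ 6
  b_7=5 ≤ 7
  b_8=7 ≤ 8
  b_9=7 ≤ 9
All bounds hold ⇒ YES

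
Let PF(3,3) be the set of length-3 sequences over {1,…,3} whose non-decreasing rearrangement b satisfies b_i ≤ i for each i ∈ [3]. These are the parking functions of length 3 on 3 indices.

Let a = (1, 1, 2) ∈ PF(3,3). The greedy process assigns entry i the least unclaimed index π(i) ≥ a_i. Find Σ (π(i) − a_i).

Σπ = 6 ({1..3} each once); Σa = 1+1+2 = 4; disp = 6−4 = 2.

2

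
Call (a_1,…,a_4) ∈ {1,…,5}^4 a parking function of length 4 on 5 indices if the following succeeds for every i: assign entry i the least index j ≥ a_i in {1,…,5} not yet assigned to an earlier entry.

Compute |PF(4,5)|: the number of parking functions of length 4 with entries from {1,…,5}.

432

#PF = 2·6^3 = 2·216 = 432 (Pollak)
One tuple (5,2,2,3) → sorted (2,2,3,5): b_i ≤ 1+i ∀i, a PF.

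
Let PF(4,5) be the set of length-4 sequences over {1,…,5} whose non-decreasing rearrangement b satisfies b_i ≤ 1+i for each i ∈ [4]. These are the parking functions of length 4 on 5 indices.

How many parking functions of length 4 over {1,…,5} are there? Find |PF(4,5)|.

|PF(4,5)| = (5−4+1)·(5+1)^(4−1) = 2 · 216 = 432 (Pollak)
One tuple (3,3,2,2) → sorted (2,2,3,3): b_i ≤ 1+i ∀i, a PF.

432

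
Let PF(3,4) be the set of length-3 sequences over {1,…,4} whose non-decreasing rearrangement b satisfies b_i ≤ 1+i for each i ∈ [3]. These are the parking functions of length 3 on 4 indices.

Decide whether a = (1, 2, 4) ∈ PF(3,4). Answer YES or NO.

YES

Order a: b = (1, 2, 4).
  b_1=1 ≤ 2
  b_2=2 ≤ 3
  b_3=4 ≤ 4
All bounds hold ⇒ YES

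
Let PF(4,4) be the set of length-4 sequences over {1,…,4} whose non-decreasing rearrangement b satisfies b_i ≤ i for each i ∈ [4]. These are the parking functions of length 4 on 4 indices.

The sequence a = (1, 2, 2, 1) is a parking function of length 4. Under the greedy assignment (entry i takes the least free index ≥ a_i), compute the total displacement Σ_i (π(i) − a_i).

4

Σπ(i) = 1+…+4 = 10; Σa = 1+2+2+1 = 6; disp = 10−6 = 4.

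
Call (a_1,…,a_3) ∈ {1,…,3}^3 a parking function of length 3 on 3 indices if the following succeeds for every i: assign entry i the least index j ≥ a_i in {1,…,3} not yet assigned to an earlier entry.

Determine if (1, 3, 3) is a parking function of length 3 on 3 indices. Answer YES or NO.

Rearranged: b = (1, 3, 3).
  b_1=1 ≤ 1
  b_2=3 > 2
  fails at i=2 ⇒ NO

NO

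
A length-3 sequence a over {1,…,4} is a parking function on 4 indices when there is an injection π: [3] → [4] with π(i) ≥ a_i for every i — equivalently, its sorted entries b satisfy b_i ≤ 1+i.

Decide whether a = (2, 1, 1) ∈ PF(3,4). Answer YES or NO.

YES

Order a: b = (1, 1, 2).
  b_1=1 ≤ 2
  b_2=1 ≤ 3
  b_3=2 ≤ 4
All bounds hold ⇒ YES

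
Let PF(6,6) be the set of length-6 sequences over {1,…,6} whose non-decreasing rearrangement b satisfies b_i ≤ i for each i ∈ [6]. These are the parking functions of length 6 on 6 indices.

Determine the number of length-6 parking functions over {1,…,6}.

|PF| = (6−6+1)·(6+1)^(6−1) = 1·16807 = 16807 (Pollak)
Example (3,2,1,3,6,5) → sorted (1,2,3,3,5,6): b_i ≤ i ∀i, a PF.

16807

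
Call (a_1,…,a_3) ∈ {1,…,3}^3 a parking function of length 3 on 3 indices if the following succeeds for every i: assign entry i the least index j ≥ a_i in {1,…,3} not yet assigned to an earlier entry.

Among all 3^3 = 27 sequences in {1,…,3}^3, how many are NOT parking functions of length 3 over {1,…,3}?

11

|PF| = (3+1−3)·(3+1)^{3−1} = 1 · 16 = 16 (Konheim–Weiss)
One tuple (2,2,3) → sorted (2,2,3): b_1=2>1, not a PF.
Total 27; non-PF = 27−16 = 11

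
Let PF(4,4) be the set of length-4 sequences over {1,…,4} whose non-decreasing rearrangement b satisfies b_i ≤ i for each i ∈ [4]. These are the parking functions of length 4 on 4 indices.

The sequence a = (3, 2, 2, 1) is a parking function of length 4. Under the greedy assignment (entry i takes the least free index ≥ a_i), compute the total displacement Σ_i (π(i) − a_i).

Σπ(i) = 1+…+4 = 10; Σa = 3+2+2+1 = 8; disp = 10−8 = 2.

2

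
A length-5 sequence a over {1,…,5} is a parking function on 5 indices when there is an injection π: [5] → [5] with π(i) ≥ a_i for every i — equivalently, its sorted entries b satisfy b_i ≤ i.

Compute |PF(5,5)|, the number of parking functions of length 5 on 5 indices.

#PF = (5+1−5)·(5+1)^{5−1} = 1 · 1296 = 1296 [KW]
One tuple (4,1,2,3,3) → sorted (1,2,3,3,4): b_i ≤ i ∀i, a PF.

1296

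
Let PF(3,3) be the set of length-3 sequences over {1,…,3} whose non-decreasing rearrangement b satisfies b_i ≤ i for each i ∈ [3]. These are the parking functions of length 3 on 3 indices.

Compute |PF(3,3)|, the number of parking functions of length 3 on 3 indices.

#PF = (3+1−3)·(3+1)^{3−1} = 1 · 16 = 16
E.g. (3,1,2) → sorted (1,2,3): b_i ≤ i ∀i, a PF.

16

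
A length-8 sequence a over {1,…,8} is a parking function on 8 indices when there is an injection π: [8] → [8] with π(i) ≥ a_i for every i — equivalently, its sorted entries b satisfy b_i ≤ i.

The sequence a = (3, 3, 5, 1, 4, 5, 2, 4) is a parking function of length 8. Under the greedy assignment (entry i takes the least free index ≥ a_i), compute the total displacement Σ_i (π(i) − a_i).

Σπ(i) = 1+…+8 = 36; Σa = 3+3+5+1+4+5+2+4 = 27; disp = 36−27 = 9.

9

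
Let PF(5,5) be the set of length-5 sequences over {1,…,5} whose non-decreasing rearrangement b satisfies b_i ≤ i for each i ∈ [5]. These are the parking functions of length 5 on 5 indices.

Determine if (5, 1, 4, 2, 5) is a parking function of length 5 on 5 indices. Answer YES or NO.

NO

Rearranged: b = (1, 2, 4, 5, 5).
  b_1=1 ≤ 1
  b_2=2 ≤ 2
  b_3=4 > 3
  fails at i=3 ⇒ NO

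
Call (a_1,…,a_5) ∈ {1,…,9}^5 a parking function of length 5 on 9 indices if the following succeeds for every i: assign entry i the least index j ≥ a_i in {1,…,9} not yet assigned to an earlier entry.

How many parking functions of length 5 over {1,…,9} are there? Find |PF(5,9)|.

|PF| = (10−5)·10^(5−1) = 5·10000 = 50000
Check (4,6,2,3,8) → sorted (2,3,4,6,8): b_i ≤ 4+i ∀i, a PF.

50000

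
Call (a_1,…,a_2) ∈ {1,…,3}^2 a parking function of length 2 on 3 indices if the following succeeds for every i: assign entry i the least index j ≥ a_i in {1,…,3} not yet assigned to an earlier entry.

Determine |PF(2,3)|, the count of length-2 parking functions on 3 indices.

|PF(2,3)| = (3+1−2)·(3+1)^{2−1} = 2×4 = 8 (Pollak)
E.g. (2,2) → sorted (2,2): b_i ≤ 1+i ∀i, a PF.

8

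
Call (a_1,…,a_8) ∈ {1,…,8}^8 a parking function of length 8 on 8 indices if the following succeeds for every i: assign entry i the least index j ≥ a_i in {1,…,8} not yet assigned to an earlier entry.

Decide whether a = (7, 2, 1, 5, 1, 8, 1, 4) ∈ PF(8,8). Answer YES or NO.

YES

Sorted: b = (1, 1, 1, 2, 4, 5, 7, 8).
  b_1=1 ≤ 1
  b_2=1 ≤ 2
  b_3=1 ≤ 3
  b_4=2 ≤ 4
  b_5=4 ≤ 5
  b_6=5 ≤ 6
  b_7=7 ≤ 7
  b_8=8 ≤ 8
All bounds hold ⇒ YES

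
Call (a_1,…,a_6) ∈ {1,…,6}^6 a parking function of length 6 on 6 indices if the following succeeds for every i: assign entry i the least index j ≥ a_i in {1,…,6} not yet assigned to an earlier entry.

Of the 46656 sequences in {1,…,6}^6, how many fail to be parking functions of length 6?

29849

|PF| = (6+1−6)·(6+1)^{6−1} = 1×16807 = 16807
Check (2,6,5,6,1,3) → sorted (1,2,3,5,6,6): b_4=5>4, not a PF.
Total 46656; non-PF = 46656−16807 = 29849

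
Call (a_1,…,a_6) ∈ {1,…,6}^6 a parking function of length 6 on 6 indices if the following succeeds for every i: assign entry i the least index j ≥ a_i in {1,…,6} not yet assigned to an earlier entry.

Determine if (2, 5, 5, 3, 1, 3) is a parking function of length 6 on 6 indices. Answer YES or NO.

Order a: b = (1, 2, 3, 3, 5, 5).
  b_1=1 ≤ 1
  b_2=2 ≤ 2
  b_3=3 ≤ 3
  b_4=3 ≤ 4
  b_5=5 ≤ 5
  b_6=5 ≤ 6
All bounds hold ⇒ YES

YES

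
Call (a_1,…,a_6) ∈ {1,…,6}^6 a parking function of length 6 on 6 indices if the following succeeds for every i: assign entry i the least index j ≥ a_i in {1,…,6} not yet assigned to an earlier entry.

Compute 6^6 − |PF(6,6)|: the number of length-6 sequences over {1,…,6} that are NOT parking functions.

29849

|PF| = (6−6+1)·(6+1)^(6−1) = 1×16807 = 16807 [KW]
One tuple (5,5,1,6,3,2) → sorted (1,2,3,5,5,6): b_4=5>4, not a PF.
Total 46656; non-PF = 46656−16807 = 29849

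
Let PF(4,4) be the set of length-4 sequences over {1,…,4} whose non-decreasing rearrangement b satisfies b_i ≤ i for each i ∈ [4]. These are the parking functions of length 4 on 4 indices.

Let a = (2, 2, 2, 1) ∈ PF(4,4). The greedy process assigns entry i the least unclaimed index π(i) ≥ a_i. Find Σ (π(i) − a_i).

Σπ = 10 ({1..4} each once); Σa = 2+2+2+1 = 7; disp = 10−7 = 3.

3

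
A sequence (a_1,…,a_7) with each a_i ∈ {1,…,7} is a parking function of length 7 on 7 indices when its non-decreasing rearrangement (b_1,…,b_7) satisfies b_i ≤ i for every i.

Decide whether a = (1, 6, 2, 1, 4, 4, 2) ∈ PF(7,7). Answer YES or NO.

YES

Rearranged: b = (1, 1, 2, 2, 4, 4, 6).
  b_1=1 ≤ 1
  b_2=1 ≤ 2
  b_3=2 ≤ 3
  b_4=2 ≤ 4
  b_5=4 ≤ 5
  b_6=4 ≤ 6
  b_7=6 ≤ 7
All bounds hold ⇒ YES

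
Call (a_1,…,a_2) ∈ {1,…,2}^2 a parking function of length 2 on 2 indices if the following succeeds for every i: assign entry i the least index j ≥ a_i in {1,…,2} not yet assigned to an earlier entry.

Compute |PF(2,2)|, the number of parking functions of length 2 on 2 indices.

|PF| = 1·3^1 = 1·3 = 3
One tuple (1,1) → sorted (1,1): b_i ≤ i ∀i, a PF.

3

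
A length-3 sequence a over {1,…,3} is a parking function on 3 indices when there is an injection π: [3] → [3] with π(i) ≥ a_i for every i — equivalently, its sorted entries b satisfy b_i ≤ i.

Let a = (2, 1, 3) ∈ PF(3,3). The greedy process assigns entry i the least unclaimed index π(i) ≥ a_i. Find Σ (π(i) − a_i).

Σπ = 3·4/2 = 6 (π permutes [3]); Σa = 2+1+3 = 6; disp = 6−6 = 0.

0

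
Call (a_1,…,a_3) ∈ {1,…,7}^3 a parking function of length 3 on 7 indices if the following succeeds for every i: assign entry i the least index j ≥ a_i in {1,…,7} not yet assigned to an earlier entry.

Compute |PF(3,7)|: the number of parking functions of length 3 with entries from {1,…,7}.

320

#PF = (8−3)·8^(3−1) = 5×64 = 320 (Konheim–Weiss)
Example (1,6,7) → sorted (1,6,7): b_i ≤ 4+i ∀i, a PF.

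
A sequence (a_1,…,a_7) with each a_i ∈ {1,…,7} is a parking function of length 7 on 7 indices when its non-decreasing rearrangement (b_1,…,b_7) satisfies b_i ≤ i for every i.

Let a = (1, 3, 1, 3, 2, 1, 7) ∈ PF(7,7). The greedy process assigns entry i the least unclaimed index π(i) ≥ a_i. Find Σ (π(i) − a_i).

Σπ(i) = 1+…+7 = 28; Σa = 1+3+1+3+2+1+7 = 18; disp = 28−18 = 10.

10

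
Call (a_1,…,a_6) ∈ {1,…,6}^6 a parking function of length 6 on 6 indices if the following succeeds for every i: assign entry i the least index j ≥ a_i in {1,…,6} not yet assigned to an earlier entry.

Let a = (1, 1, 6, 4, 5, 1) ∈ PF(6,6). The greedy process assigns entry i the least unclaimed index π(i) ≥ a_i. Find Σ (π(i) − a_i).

3

Σπ = 21 ({1..6} each once); Σa = 1+1+6+4+5+1 = 18; disp = 21−18 = 3.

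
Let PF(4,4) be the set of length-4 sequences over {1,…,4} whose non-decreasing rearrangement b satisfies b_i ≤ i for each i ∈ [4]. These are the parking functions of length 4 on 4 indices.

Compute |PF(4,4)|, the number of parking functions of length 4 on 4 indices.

#PF = (4−4+1)·(4+1)^(4−1) = 1 · 125 = 125 (Pollak)
One tuple (1,2,2,3) → sorted (1,2,2,3): b_i ≤ i ∀i, a PF.

125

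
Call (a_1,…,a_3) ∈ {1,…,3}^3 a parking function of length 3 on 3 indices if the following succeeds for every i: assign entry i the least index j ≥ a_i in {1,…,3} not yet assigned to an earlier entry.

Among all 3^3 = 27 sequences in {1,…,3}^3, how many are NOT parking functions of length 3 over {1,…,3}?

Count = (3−3+1)·(3+1)^(3−1) = 1 · 16 = 16 (Konheim–Weiss)
One tuple (3,3,1) → sorted (1,3,3): b_2=3>2, not a PF.
3^3 − 16 = 27 − 16 = 11

11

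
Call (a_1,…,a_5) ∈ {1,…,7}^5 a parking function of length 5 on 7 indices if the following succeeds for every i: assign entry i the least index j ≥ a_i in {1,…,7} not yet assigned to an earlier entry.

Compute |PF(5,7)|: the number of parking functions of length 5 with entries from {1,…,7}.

12288

|PF| = (8−5)·8^(5−1) = 3×4096 = 12288 (Pollak)
Example (1,3,1,5,6) → sorted (1,1,3,5,6): b_i ≤ 2+i ∀i, a PF.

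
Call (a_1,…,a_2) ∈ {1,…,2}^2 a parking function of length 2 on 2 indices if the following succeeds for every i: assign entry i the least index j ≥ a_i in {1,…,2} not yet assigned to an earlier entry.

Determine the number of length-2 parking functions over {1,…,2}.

|PF(2,2)| = (3−2)·3^(2−1) = 1·3 = 3 (Konheim–Weiss)
One tuple (1,2) → sorted (1,2): b_i ≤ i ∀i, a PF.

3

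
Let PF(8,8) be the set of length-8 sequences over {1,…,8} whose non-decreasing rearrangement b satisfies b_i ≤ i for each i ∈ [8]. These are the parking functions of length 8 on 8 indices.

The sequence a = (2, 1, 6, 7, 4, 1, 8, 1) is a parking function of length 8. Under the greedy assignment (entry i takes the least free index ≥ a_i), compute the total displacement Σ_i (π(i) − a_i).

6

Σπ = 36 ({1..8} each once); Σa = 2+1+6+7+4+1+8+1 = 30; disp = 36−30 = 6.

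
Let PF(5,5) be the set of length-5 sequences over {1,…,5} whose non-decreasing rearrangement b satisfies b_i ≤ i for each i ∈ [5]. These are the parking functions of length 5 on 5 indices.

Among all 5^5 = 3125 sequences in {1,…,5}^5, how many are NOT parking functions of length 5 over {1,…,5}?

1829

|PF(5,5)| = (5+1−5)·(5+1)^{5−1} = 1 · 1296 = 1296 [KW]
Check (3,4,4,2,5) → sorted (2,3,4,4,5): b_1=2>1, not a PF.
Total 3125; non-PF = 3125−1296 = 1829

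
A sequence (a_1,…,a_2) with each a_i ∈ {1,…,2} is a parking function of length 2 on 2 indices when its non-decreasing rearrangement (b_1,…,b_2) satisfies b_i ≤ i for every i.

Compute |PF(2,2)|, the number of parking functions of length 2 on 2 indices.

3

#PF = (2−2+1)·(2+1)^(2−1) = 1×3 = 3
Check (1,2) → sorted (1,2): b_i ≤ i ∀i, a PF.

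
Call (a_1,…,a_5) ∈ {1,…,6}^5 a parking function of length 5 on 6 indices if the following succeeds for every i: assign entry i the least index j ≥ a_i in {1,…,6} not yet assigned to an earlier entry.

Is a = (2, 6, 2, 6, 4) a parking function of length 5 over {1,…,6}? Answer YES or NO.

Sorted: b = (2, 2, 4, 6, 6).
  b_1=2 ≤ 2
  b_2=2 ≤ 3
  b_3=4 ≤ 4
  b_4=6 > 5
  fails at i=4 ⇒ NO

NO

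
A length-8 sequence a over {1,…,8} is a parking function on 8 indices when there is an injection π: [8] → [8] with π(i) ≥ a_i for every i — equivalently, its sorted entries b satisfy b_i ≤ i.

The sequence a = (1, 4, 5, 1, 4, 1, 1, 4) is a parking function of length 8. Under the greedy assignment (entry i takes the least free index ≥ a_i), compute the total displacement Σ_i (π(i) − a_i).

15

Σπ(i) = 1+…+8 = 36; Σa = 1+4+5+1+4+1+1+4 = 21; disp = 36−21 = 15.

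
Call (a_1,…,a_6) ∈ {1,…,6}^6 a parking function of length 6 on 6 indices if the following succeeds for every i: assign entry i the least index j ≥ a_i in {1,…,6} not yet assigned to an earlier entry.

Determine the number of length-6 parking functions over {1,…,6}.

16807

|PF(6,6)| = (7−6)·7^(6−1) = 1 · 16807 = 16807 [KW]
Example (1,1,4,2,4,6) → sorted (1,1,2,4,4,6): b_i ≤ i ∀i, a PF.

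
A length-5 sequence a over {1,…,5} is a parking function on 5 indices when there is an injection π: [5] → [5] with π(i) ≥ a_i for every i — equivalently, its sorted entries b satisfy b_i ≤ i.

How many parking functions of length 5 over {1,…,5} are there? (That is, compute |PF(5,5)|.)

|PF(5,5)| = 1·6^4 = 1 · 1296 = 1296 (Pollak)
E.g. (2,4,5,1,3) → sorted (1,2,3,4,5): b_i ≤ i ∀i, a PF.

1296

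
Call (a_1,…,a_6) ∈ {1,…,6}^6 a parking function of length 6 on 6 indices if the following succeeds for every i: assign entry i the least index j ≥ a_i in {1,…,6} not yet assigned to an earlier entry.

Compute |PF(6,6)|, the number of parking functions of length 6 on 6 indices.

16807

Count = (6+1−6)·(6+1)^{6−1} = 1 · 16807 = 16807
E.g. (1,4,5,2,3,6) → sorted (1,2,3,4,5,6): b_i ≤ i ∀i, a PF.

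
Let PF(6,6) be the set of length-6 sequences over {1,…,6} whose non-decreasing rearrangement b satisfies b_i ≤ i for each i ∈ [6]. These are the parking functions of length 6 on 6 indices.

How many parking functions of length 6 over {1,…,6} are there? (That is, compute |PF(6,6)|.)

Count = (7−6)·7^(6−1) = 1×16807 = 16807 (Pollak)
Check (1,6,2,2,1,1) → sorted (1,1,1,2,2,6): b_i ≤ i ∀i, a PF.

16807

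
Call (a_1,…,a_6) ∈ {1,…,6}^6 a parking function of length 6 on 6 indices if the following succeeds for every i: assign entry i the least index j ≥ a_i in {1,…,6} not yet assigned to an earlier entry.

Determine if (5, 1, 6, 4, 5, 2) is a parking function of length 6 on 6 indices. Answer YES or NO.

NO

Sorted: b = (1, 2, 4, 5, 5, 6).
  b_1=1 ≤ 1
  b_2=2 ≤ 2
  b_3=4 > 3
  fails at i=3 ⇒ NO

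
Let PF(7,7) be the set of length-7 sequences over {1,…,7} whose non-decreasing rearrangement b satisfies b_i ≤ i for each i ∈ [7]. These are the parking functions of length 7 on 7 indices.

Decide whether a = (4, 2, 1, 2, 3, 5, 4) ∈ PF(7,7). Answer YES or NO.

YES

Order a: b = (1, 2, 2, 3, 4, 4, 5).
  b_1=1 ≤ 1
  b_2=2 ≤ 2
  b_3=2 ≤ 3
  b_4=3 ≤ 4
  b_5=4 ≤ 5
  b_6=4 ≤ 6
  b_7=5 ≤ 7
All bounds hold ⇒ YES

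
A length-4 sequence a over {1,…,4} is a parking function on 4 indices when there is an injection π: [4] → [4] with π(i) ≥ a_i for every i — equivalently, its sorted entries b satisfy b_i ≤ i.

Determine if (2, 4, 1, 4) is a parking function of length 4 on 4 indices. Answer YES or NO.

Rearranged: b = (1, 2, 4, 4).
  b_1=1 ≤ 1
  b_2=2 ≤ 2
  b_3=4 > 3
  fails at i=3 ⇒ NO

NO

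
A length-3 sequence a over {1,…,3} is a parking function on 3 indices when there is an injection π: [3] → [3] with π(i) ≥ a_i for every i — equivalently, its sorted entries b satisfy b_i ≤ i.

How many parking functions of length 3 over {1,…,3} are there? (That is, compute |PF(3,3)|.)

Count = (3−3+1)·(3+1)^(3−1) = 1×16 = 16 (Konheim–Weiss)
Example (1,1,2) → sorted (1,1,2): b_i ≤ i ∀i, a PF.

16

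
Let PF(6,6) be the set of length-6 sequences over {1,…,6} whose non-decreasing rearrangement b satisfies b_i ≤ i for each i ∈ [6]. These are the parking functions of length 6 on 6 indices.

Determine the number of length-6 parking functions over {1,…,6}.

16807

Count = (6+1−6)·(6+1)^{6−1} = 1 · 16807 = 16807 [KW]
Check (6,1,1,4,5,3) → sorted (1,1,3,4,5,6): b_i ≤ i ∀i, a PF.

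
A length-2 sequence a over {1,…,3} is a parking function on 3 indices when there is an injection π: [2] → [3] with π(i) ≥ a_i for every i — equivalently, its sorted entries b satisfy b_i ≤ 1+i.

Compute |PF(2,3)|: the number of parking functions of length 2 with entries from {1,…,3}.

|PF| = 2·4^1 = 2×4 = 8 [KW]
Example (2,2) → sorted (2,2): b_i ≤ 1+i ∀i, a PF.

8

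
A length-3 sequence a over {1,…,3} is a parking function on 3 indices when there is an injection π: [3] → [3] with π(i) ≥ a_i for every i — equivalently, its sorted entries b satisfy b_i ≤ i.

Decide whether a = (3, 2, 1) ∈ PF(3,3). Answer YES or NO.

YES

Rearranged: b = (1, 2, 3).
  b_1=1 ≤ 1
  b_2=2 ≤ 2
  b_3=3 ≤ 3
All bounds hold ⇒ YES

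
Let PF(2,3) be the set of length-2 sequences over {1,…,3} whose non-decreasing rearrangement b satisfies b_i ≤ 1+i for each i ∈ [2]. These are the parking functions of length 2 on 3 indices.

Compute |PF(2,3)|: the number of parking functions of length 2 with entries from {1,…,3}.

8

|PF(2,3)| = (4−2)·4^(2−1) = 2·4 = 8 [KW]
Example (1,2) → sorted (1,2): b_i ≤ 1+i ∀i, a PF.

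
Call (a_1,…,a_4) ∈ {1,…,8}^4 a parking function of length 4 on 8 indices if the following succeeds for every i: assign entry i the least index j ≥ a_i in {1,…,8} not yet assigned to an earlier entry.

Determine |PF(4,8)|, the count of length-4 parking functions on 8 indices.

3645

Count = 5·9^3 = 5·729 = 3645 [KW]
E.g. (6,2,7,7) → sorted (2,6,7,7): b_i ≤ 4+i ∀i, a PF.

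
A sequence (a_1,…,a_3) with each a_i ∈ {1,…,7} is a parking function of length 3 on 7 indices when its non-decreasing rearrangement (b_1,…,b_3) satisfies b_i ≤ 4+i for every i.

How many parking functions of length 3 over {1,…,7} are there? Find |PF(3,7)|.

#PF = 5·8^2 = 5·64 = 320 (Konheim–Weiss)
Check (1,3,2) → sorted (1,2,3): b_i ≤ 4+i ∀i, a PF.

320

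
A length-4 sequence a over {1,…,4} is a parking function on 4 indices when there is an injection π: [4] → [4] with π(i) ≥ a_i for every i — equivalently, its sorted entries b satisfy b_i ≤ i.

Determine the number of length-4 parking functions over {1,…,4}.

#PF = (4−4+1)·(4+1)^(4−1) = 1·125 = 125 (Konheim–Weiss)
E.g. (4,1,2,1) → sorted (1,1,2,4): b_i ≤ i ∀i, a PF.

125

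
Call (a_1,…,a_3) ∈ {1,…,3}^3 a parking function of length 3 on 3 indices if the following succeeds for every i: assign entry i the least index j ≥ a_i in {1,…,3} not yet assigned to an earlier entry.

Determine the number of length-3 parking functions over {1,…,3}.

|PF| = (4−3)·4^(3−1) = 1×16 = 16 (Pollak)
One tuple (2,2,1) → sorted (1,2,2): b_i ≤ i ∀i, a PF.

16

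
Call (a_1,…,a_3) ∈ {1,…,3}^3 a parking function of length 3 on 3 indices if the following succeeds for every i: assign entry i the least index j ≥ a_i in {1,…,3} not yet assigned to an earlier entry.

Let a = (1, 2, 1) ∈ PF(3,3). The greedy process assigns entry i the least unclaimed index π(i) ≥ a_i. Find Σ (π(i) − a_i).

Σπ = 6 ({1..3} each once); Σa = 1+2+1 = 4; disp = 6−4 = 2.

2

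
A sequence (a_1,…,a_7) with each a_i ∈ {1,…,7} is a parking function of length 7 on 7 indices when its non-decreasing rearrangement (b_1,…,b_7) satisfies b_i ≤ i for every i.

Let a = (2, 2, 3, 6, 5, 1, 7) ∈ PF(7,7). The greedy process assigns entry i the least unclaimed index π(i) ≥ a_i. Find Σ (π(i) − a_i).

Σπ = 7·8/2 = 28 (π permutes [7]); Σa = 2+2+3+6+5+1+7 = 26; disp = 28−26 = 2.

2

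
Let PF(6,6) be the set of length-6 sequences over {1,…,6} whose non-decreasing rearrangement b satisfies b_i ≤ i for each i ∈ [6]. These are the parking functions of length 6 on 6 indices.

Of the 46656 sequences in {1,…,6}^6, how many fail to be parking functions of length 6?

29849

|PF(6,6)| = (7−6)·7^(6−1) = 1 · 16807 = 16807 (Konheim–Weiss)
Check (2,4,5,3,5,3) → sorted (2,3,3,4,5,5): b_1=2>1, not a PF.
Total 46656; non-PF = 46656−16807 = 29849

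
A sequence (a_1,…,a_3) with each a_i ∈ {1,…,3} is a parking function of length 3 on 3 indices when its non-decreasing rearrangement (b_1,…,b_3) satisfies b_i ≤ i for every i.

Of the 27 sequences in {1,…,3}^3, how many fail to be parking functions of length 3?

#PF = (3−3+1)·(3+1)^(3−1) = 1×16 = 16 [KW]
Example (3,2,3) → sorted (2,3,3): b_1=2>1, not a PF.
Total 27; non-PF = 27−16 = 11

11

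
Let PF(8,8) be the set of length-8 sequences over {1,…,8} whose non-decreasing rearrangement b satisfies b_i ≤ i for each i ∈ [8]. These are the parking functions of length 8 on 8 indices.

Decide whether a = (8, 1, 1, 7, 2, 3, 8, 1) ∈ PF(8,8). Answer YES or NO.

NO

Rearranged: b = (1, 1, 1, 2, 3, 7, 8, 8).
  b_1=1 ≤ 1
  b_2=1 ≤ 2
  b_3=1 ≤ 3
  b_4=2 ≤ 4
  b_5=3 ≤ 5
  b_6=7 > 6
  fails at i=6 ⇒ NO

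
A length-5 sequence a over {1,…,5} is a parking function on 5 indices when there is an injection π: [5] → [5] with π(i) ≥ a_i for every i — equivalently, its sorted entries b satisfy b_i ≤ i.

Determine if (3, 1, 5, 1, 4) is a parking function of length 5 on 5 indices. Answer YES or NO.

YES

Sorted: b = (1, 1, 3, 4, 5).
  b_1=1 ≤ 1
  b_2=1 ≤ 2
  b_3=3 ≤ 3
  b_4=4 ≤ 4
  b_5=5 ≤ 5
All bounds hold ⇒ YES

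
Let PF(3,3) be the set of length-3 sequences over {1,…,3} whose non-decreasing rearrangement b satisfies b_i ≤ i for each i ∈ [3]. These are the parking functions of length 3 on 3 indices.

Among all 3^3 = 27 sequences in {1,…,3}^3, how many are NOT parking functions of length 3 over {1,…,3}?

#PF = (3−3+1)·(3+1)^(3−1) = 1×16 = 16
E.g. (3,3,3) → sorted (3,3,3): b_1=3>1, not a PF.
3^3 − 16 = 27 − 16 = 11

11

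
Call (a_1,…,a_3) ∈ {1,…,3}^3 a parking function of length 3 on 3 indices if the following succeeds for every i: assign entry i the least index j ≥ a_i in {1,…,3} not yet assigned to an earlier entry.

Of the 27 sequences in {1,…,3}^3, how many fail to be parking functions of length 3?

Count = (4−3)·4^(3−1) = 1·16 = 16 [KW]
E.g. (3,3,2) → sorted (2,3,3): b_1=2>1, not a PF.
So 27 − 16 = 11 fail.

11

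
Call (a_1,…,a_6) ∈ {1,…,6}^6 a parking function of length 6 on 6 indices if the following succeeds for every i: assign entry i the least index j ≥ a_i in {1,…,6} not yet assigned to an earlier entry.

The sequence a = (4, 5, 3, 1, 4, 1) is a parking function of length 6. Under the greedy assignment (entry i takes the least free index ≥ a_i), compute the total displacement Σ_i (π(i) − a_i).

Σπ = 6·7/2 = 21 (π permutes [6]); Σa = 4+5+3+1+4+1 = 18; disp = 21−18 = 3.

3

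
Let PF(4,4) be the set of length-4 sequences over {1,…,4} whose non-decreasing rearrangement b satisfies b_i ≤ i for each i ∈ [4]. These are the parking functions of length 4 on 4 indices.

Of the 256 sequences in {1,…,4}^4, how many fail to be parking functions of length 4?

131

|PF| = (4−4+1)·(4+1)^(4−1) = 1·125 = 125 (Konheim–Weiss)
One tuple (4,4,4,3) → sorted (3,4,4,4): b_1=3>1, not a PF.
Total 256; non-PF = 256−125 = 131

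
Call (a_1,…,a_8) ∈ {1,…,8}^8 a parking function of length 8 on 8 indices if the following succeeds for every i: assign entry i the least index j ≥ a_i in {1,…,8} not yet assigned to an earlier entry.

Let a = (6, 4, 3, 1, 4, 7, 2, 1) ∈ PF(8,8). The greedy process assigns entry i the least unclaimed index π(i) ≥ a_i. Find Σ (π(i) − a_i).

8

Σπ = 8·9/2 = 36 (π permutes [8]); Σa = 6+4+3+1+4+7+2+1 = 28; disp = 36−28 = 8.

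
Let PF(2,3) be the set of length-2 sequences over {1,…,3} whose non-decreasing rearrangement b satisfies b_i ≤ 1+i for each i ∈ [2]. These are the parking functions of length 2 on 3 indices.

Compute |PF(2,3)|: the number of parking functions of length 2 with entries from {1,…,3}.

#PF = (3−2+1)·(3+1)^(2−1) = 2×4 = 8 (Konheim–Weiss)
Check (3,2) → sorted (2,3): b_i ≤ 1+i ∀i, a PF.

8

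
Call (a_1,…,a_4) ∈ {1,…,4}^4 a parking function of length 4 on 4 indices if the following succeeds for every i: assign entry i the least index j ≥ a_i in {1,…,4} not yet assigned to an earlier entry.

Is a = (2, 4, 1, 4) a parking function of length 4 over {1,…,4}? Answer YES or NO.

NO

Order a: b = (1, 2, 4, 4).
  b_1=1 ≤ 1
  b_2=2 ≤ 2
  b_3=4 > 3
  fails at i=3 ⇒ NO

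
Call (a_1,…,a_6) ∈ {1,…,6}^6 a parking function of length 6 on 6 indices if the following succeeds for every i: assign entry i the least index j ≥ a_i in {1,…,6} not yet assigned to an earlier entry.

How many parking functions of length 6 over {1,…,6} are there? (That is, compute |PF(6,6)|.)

16807

#PF = (7−6)·7^(6−1) = 1×16807 = 16807 (Pollak)
Check (3,6,1,1,3,5) → sorted (1,1,3,3,5,6): b_i ≤ i ∀i, a PF.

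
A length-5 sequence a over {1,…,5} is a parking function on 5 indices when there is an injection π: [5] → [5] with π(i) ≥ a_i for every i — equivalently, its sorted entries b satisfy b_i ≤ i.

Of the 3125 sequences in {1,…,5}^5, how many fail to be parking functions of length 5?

1829

Count = (5−5+1)·(5+1)^(5−1) = 1 · 1296 = 1296
Example (4,5,5,5,4) → sorted (4,4,5,5,5): b_1=4>1, not a PF.
Total 3125; non-PF = 3125−1296 = 1829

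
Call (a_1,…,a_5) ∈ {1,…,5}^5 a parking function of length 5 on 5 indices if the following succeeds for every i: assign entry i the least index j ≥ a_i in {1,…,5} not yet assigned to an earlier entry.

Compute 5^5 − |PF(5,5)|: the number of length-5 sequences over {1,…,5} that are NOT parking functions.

1829

Count = (6−5)·6^(5−1) = 1 · 1296 = 1296
E.g. (5,2,5,5,4) → sorted (2,4,5,5,5): b_1=2>1, not a PF.
So 3125 − 1296 = 1829 fail.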